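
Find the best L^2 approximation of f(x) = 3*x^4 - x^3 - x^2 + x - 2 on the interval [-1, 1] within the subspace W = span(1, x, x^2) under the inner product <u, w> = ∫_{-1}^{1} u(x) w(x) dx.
g(x) = 11*x^2/7 + 2*x/5 - 79/35

The best approximation g ∈ W is the orthogonal projection of f onto W. Writing g = a_0 + a_1 x + a_2 x^2, the coefficients solve the normal equations G · a = b where
  G_{ij} = <φ_i, φ_j> and b_i = <f, φ_i>, with φ_0 = 1, φ_1 = x, φ_2 = x^2.
G =
  [2, 0, 2/3]
  [0, 2/3, 0]
  [2/3, 0, 2/5],
b = (-52/15, 4/15, -92/105).
Solving gives a_0 = -79/35, a_1 = 2/5, a_2 = 11/7, so
  g(x) = 11*x^2/7 + 2*x/5 - 79/35.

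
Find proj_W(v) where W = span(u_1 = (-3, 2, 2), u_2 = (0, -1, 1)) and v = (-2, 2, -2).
proj_W(v) = (-18/17, 46/17, -22/17)

Set up U = [u_1 | ... | u_2] ∈ R^(3×2). The projector onto W = col(U) is P = U (U^T U)^(-1) U^T.
Compute U^T U =
  [17, 0]
  [0, 2],
and U^T v = (6, -4).
Solve U^T U · c = U^T v for the coefficients: c = (6/17, -2). The projection is proj_W(v) = U c.
Check: (v - proj_W(v)) · u_1 = 0  (should be 0).
Check: (v - proj_W(v)) · u_2 = 0  (should be 0).
Result: proj_W(v) = (-18/17, 46/17, -22/17).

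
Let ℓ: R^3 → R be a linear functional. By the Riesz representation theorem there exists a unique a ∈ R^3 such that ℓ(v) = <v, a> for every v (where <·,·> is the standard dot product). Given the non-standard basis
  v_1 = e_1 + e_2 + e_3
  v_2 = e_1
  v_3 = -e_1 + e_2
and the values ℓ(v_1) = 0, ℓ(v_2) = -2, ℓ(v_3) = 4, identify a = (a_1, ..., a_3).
a = (-2, 2, 0)

Write a = (a_1, ..., a_3) in the standard basis. For each basis vector v_i, ℓ(v_i) = <v_i, a> is a linear equation in the a_j's. Collect the n equations into a matrix system V a = ℓ, where row i of V is v_i (expressed in the standard basis). Since V is invertible (lower-triangular with 1s on the diagonal, up to permutation), solve by back-substitution:
  V =
[[1, 1, 1],
 [1, 0, 0],
 [-1, 1, 0]]
  V a = (0, -2, 4)
Solving gives a = (-2, 2, 0).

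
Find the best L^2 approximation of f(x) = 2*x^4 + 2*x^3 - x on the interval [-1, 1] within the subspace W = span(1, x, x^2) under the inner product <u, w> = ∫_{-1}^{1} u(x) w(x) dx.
g(x) = 12*x^2/7 + x/5 - 6/35

The best approximation g ∈ W is the orthogonal projection of f onto W. Writing g = a_0 + a_1 x + a_2 x^2, the coefficients solve the normal equations G · a = b where
  G_{ij} = <φ_i, φ_j> and b_i = <f, φ_i>, with φ_0 = 1, φ_1 = x, φ_2 = x^2.
G =
  [2, 0, 2/3]
  [0, 2/3, 0]
  [2/3, 0, 2/5],
b = (4/5, 2/15, 4/7).
Solving gives a_0 = -6/35, a_1 = 1/5, a_2 = 12/7, so
  g(x) = 12*x^2/7 + x/5 - 6/35.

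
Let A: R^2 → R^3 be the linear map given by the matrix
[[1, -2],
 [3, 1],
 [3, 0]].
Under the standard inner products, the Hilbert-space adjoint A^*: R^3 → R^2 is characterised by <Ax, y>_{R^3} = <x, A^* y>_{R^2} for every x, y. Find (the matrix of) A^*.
A^* = A^T =
[[1, 3, 3],
 [-2, 1, 0]]

For real matrices with standard dot products, the defining identity <Ax, y> = <x, A^* y> gives (Ax)^T y = x^T (A^*) y, i.e. x^T A^T y = x^T (A^*) y. Since this holds for all x, y, we must have A^* = A^T. Therefore
A^* =
[[1, 3, 3],
 [-2, 1, 0]].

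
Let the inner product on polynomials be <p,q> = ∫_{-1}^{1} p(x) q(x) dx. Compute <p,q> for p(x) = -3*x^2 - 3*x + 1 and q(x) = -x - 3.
<p,q> = 2

Expand the product: p(x)·q(x) = 3*x^3 + 12*x^2 + 8*x - 3.
∫_{-1}^{1} of each monomial x^k gives [2/(k+1) if k even, 0 if k odd]. Integrating term-by-term (or equivalently evaluating the antiderivative F(x) = 3*x^4/4 + 4*x^3 + 4*x^2 - 3*x at the endpoints):
  F(1) − F(−1) = 23/4 − (15/4) = 2.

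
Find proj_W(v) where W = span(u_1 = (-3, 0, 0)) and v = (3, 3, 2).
proj_W(v) = (3, 0, 0)

Set up U = [u_1 | ... | u_1] ∈ R^(3×1). The projector onto W = col(U) is P = U (U^T U)^(-1) U^T.
Compute U^T U =
  [9],
and U^T v = (-9).
Solve U^T U · c = U^T v for the coefficients: c = (-1). The projection is proj_W(v) = U c.
Check: (v - proj_W(v)) · u_1 = 0  (should be 0).
Result: proj_W(v) = (3, 0, 0).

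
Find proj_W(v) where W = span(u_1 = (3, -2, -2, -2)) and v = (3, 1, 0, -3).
proj_W(v) = (13/7, -26/21, -26/21, -26/21)

Set up U = [u_1 | ... | u_1] ∈ R^(4×1). The projector onto W = col(U) is P = U (U^T U)^(-1) U^T.
Compute U^T U =
  [21],
and U^T v = (13).
Solve U^T U · c = U^T v for the coefficients: c = (13/21). The projection is proj_W(v) = U c.
Check: (v - proj_W(v)) · u_1 = 0  (should be 0).
Result: proj_W(v) = (13/7, -26/21, -26/21, -26/21).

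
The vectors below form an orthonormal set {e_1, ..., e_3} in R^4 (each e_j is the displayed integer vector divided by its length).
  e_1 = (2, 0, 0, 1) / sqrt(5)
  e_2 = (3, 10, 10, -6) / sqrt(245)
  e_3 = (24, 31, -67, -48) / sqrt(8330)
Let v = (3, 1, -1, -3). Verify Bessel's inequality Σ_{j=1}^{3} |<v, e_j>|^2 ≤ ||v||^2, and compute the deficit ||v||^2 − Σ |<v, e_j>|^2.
Σ |<v, e_j>|^2 = 1412/85; ||v||^2 = 20; deficit = 288/85

Write each e_j = u_j / sqrt(<u_j, u_j>) where u_j is the displayed integer vector. Then <v, e_j> = <v, u_j> / sqrt(<u_j, u_j>), so |<v, e_j>|^2 = <v, u_j>^2 / <u_j, u_j>.
Coefficients: <v, e_1> = 3/sqrt(5), <v, e_2> = 27/sqrt(245), <v, e_3> = 314/sqrt(8330).
Square and sum: Σ |<v, e_j>|^2 = 1412/85.
Compute ||v||^2 = v·v = 20.
Deficit = 20 − 1412/85 = 288/85 ≥ 0, confirming Bessel's inequality. (The deficit equals ||v − Σ <v,e_j> e_j||^2, the squared distance from v to span{e_j}.)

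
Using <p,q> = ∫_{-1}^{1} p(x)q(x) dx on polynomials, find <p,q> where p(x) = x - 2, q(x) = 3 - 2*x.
<p,q> = -40/3

Expand the product: p(x)·q(x) = -2*x^2 + 7*x - 6.
∫_{-1}^{1} of each monomial x^k gives [2/(k+1) if k even, 0 if k odd]. Integrating term-by-term (or equivalently evaluating the antiderivative F(x) = -2*x^3/3 + 7*x^2/2 - 6*x at the endpoints):
  F(1) − F(−1) = -19/6 − (61/6) = -40/3.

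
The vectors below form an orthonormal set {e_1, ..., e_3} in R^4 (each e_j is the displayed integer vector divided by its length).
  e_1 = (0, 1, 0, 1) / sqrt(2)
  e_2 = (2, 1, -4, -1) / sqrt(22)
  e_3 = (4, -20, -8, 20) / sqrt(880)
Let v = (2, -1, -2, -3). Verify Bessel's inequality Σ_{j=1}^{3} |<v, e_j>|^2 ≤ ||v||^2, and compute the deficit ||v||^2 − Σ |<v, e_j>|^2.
Σ |<v, e_j>|^2 = 86/5; ||v||^2 = 18; deficit = 4/5

Write each e_j = u_j / sqrt(<u_j, u_j>) where u_j is the displayed integer vector. Then <v, e_j> = <v, u_j> / sqrt(<u_j, u_j>), so |<v, e_j>|^2 = <v, u_j>^2 / <u_j, u_j>.
Coefficients: <v, e_1> = -4/sqrt(2), <v, e_2> = 14/sqrt(22), <v, e_3> = -16/sqrt(880).
Square and sum: Σ |<v, e_j>|^2 = 86/5.
Compute ||v||^2 = v·v = 18.
Deficit = 18 − 86/5 = 4/5 ≥ 0, confirming Bessel's inequality. (The deficit equals ||v − Σ <v,e_j> e_j||^2, the squared distance from v to span{e_j}.)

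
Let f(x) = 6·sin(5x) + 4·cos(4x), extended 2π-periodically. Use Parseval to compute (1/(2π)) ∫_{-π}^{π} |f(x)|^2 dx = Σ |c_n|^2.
Σ |c_n|^2 = 26

Expand |f|^2 and use orthogonality of {sin(nx), cos(mx)} on [-π, π]:
  ∫_{-π}^{π} sin(nx)^2 dx = π, ∫ cos(mx)^2 dx = π, and cross terms integrate to 0.
So ∫_{-π}^{π} f(x)^2 dx = 6^2 · π + 4^2 · π = (36 + 16)π.
Divide by 2π: (36 + 16)/2 = 26.
By Parseval, this equals Σ |c_n|^2.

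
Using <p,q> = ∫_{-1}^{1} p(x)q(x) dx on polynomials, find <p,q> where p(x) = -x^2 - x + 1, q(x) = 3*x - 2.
<p,q> = -14/3

Expand the product: p(x)·q(x) = -3*x^3 - x^2 + 5*x - 2.
∫_{-1}^{1} of each monomial x^k gives [2/(k+1) if k even, 0 if k odd]. Integrating term-by-term (or equivalently evaluating the antiderivative F(x) = -3*x^4/4 - x^3/3 + 5*x^2/2 - 2*x at the endpoints):
  F(1) − F(−1) = -7/12 − (49/12) = -14/3.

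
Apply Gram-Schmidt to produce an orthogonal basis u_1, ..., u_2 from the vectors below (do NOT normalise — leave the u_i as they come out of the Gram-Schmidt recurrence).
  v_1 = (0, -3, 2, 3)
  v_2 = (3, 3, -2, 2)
Orthogonal basis:
  u_1 = (0, -3, 2, 3)
  u_2 = (3, 45/22, -15/11, 65/22)

Apply the Gram-Schmidt recurrence
  u_1 = v_1
  u_i = v_i − Σ_{j<i} ((v_i · u_j) / (u_j · u_j)) · u_j.

Step by step this gives:
  u_1 = (0, -3, 2, 3)
  u_2 = (3, 45/22, -15/11, 65/22)

Orthogonality check:
  u_2 · u_1 = 0 (should be 0)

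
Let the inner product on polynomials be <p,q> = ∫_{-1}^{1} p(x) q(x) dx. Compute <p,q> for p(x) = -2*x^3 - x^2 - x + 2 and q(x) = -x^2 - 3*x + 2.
<p,q> = 152/15

Expand the product: p(x)·q(x) = 2*x^5 + 7*x^4 - x^2 - 8*x + 4.
∫_{-1}^{1} of each monomial x^k gives [2/(k+1) if k even, 0 if k odd]. Integrating term-by-term (or equivalently evaluating the antiderivative F(x) = x^6/3 + 7*x^5/5 - x^3/3 - 4*x^2 + 4*x at the endpoints):
  F(1) − F(−1) = 7/5 − (-131/15) = 152/15.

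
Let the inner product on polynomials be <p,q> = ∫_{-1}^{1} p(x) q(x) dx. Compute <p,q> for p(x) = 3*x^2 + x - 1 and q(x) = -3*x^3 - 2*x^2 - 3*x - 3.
<p,q> = -64/15

Expand the product: p(x)·q(x) = -9*x^5 - 9*x^4 - 8*x^3 - 10*x^2 + 3.
∫_{-1}^{1} of each monomial x^k gives [2/(k+1) if k even, 0 if k odd]. Integrating term-by-term (or equivalently evaluating the antiderivative F(x) = -3*x^6/2 - 9*x^5/5 - 2*x^4 - 10*x^3/3 + 3*x at the endpoints):
  F(1) − F(−1) = -169/30 − (-41/30) = -64/15.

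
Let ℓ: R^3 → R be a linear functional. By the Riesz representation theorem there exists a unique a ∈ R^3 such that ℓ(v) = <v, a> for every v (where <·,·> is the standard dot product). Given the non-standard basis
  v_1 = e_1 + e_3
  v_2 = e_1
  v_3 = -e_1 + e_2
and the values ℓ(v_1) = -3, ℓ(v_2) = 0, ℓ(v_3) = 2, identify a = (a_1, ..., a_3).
a = (0, 2, -3)

Write a = (a_1, ..., a_3) in the standard basis. For each basis vector v_i, ℓ(v_i) = <v_i, a> is a linear equation in the a_j's. Collect the n equations into a matrix system V a = ℓ, where row i of V is v_i (expressed in the standard basis). Since V is invertible (lower-triangular with 1s on the diagonal, up to permutation), solve by back-substitution:
  V =
[[1, 0, 1],
 [1, 0, 0],
 [-1, 1, 0]]
  V a = (-3, 0, 2)
Solving gives a = (0, 2, -3).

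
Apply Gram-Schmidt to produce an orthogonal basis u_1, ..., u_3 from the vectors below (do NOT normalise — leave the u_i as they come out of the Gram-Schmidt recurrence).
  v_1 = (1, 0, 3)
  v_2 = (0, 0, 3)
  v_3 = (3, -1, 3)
Orthogonal basis:
  u_1 = (1, 0, 3)
  u_2 = (-9/10, 0, 3/10)
  u_3 = (0, -1, 0)

Apply the Gram-Schmidt recurrence
  u_1 = v_1
  u_i = v_i − Σ_{j<i} ((v_i · u_j) / (u_j · u_j)) · u_j.

Step by step this gives:
  u_1 = (1, 0, 3)
  u_2 = (-9/10, 0, 3/10)
  u_3 = (0, -1, 0)

Orthogonality check:
  u_2 · u_1 = 0 (should be 0)
  u_3 · u_1 = 0 (should be 0)
  u_3 · u_2 = 0 (should be 0)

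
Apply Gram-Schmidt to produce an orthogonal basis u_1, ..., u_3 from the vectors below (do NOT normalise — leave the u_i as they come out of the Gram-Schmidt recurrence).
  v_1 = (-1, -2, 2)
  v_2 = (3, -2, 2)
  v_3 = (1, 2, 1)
Orthogonal basis:
  u_1 = (-1, -2, 2)
  u_2 = (32/9, -8/9, 8/9)
  u_3 = (0, 3/2, 3/2)

Apply the Gram-Schmidt recurrence
  u_1 = v_1
  u_i = v_i − Σ_{j<i} ((v_i · u_j) / (u_j · u_j)) · u_j.

Step by step this gives:
  u_1 = (-1, -2, 2)
  u_2 = (32/9, -8/9, 8/9)
  u_3 = (0, 3/2, 3/2)

Orthogonality check:
  u_2 · u_1 = 0 (should be 0)
  u_3 · u_1 = 0 (should be 0)
  u_3 · u_2 = 0 (should be 0)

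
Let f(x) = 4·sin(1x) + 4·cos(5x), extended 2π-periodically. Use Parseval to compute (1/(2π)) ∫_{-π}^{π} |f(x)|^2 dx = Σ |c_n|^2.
Σ |c_n|^2 = 16

Expand |f|^2 and use orthogonality of {sin(nx), cos(mx)} on [-π, π]:
  ∫_{-π}^{π} sin(nx)^2 dx = π, ∫ cos(mx)^2 dx = π, and cross terms integrate to 0.
So ∫_{-π}^{π} f(x)^2 dx = 4^2 · π + 4^2 · π = (16 + 16)π.
Divide by 2π: (16 + 16)/2 = 16.
By Parseval, this equals Σ |c_n|^2.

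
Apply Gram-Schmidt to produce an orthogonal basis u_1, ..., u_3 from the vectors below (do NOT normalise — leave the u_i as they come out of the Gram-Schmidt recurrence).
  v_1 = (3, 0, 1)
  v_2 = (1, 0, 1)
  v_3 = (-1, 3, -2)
Orthogonal basis:
  u_1 = (3, 0, 1)
  u_2 = (-1/5, 0, 3/5)
  u_3 = (0, 3, 0)

Apply the Gram-Schmidt recurrence
  u_1 = v_1
  u_i = v_i − Σ_{j<i} ((v_i · u_j) / (u_j · u_j)) · u_j.

Step by step this gives:
  u_1 = (3, 0, 1)
  u_2 = (-1/5, 0, 3/5)
  u_3 = (0, 3, 0)

Orthogonality check:
  u_2 · u_1 = 0 (should be 0)
  u_3 · u_1 = 0 (should be 0)
  u_3 · u_2 = 0 (should be 0)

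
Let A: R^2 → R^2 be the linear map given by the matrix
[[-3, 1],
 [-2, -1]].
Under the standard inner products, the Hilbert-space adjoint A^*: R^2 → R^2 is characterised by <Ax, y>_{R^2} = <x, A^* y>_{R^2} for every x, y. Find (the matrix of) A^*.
A^* = A^T =
[[-3, -2],
 [1, -1]]

For real matrices with standard dot products, the defining identity <Ax, y> = <x, A^* y> gives (Ax)^T y = x^T (A^*) y, i.e. x^T A^T y = x^T (A^*) y. Since this holds for all x, y, we must have A^* = A^T. Therefore
A^* =
[[-3, -2],
 [1, -1]].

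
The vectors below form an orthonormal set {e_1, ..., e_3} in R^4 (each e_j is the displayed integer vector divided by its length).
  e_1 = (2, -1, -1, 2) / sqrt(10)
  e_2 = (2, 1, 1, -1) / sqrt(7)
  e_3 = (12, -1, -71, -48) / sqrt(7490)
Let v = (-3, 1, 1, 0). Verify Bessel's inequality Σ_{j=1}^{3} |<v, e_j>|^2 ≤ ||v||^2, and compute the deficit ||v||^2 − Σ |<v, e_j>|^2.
Σ |<v, e_j>|^2 = 1096/107; ||v||^2 = 11; deficit = 81/107

Write each e_j = u_j / sqrt(<u_j, u_j>) where u_j is the displayed integer vector. Then <v, e_j> = <v, u_j> / sqrt(<u_j, u_j>), so |<v, e_j>|^2 = <v, u_j>^2 / <u_j, u_j>.
Coefficients: <v, e_1> = -8/sqrt(10), <v, e_2> = -4/sqrt(7), <v, e_3> = -108/sqrt(7490).
Square and sum: Σ |<v, e_j>|^2 = 1096/107.
Compute ||v||^2 = v·v = 11.
Deficit = 11 − 1096/107 = 81/107 ≥ 0, confirming Bessel's inequality. (The deficit equals ||v − Σ <v,e_j> e_j||^2, the squared distance from v to span{e_j}.)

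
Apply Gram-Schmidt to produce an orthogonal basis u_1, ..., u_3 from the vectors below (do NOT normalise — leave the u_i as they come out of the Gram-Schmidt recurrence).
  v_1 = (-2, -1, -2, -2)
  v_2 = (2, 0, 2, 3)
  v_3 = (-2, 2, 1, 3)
Orthogonal basis:
  u_1 = (-2, -1, -2, -2)
  u_2 = (-2/13, -14/13, -2/13, 11/13)
  u_3 = (-72/25, 46/25, 3/25, 46/25)

Apply the Gram-Schmidt recurrence
  u_1 = v_1
  u_i = v_i − Σ_{j<i} ((v_i · u_j) / (u_j · u_j)) · u_j.

Step by step this gives:
  u_1 = (-2, -1, -2, -2)
  u_2 = (-2/13, -14/13, -2/13, 11/13)
  u_3 = (-72/25, 46/25, 3/25, 46/25)

Orthogonality check:
  u_2 · u_1 = 0 (should be 0)
  u_3 · u_1 = 0 (should be 0)
  u_3 · u_2 = 0 (should be 0)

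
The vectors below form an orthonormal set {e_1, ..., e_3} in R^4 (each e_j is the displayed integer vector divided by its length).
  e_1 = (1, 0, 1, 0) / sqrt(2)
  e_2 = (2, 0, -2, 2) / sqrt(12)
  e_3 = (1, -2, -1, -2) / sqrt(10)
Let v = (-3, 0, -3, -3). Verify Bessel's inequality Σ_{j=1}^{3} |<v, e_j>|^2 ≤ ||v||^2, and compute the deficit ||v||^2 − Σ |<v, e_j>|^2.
Σ |<v, e_j>|^2 = 123/5; ||v||^2 = 27; deficit = 12/5

Write each e_j = u_j / sqrt(<u_j, u_j>) where u_j is the displayed integer vector. Then <v, e_j> = <v, u_j> / sqrt(<u_j, u_j>), so |<v, e_j>|^2 = <v, u_j>^2 / <u_j, u_j>.
Coefficients: <v, e_1> = -6/sqrt(2), <v, e_2> = -6/sqrt(12), <v, e_3> = 6/sqrt(10).
Square and sum: Σ |<v, e_j>|^2 = 123/5.
Compute ||v||^2 = v·v = 27.
Deficit = 27 − 123/5 = 12/5 ≥ 0, confirming Bessel's inequality. (The deficit equals ||v − Σ <v,e_j> e_j||^2, the squared distance from v to span{e_j}.)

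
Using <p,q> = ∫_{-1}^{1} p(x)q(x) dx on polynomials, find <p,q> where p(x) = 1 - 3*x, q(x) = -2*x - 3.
<p,q> = -2

Expand the product: p(x)·q(x) = 6*x^2 + 7*x - 3.
∫_{-1}^{1} of each monomial x^k gives [2/(k+1) if k even, 0 if k odd]. Integrating term-by-term (or equivalently evaluating the antiderivative F(x) = 2*x^3 + 7*x^2/2 - 3*x at the endpoints):
  F(1) − F(−1) = 5/2 − (9/2) = -2.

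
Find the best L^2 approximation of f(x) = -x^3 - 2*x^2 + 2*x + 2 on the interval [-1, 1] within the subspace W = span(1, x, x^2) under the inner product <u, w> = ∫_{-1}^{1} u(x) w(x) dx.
g(x) = -2*x^2 + 7*x/5 + 2

The best approximation g ∈ W is the orthogonal projection of f onto W. Writing g = a_0 + a_1 x + a_2 x^2, the coefficients solve the normal equations G · a = b where
  G_{ij} = <φ_i, φ_j> and b_i = <f, φ_i>, with φ_0 = 1, φ_1 = x, φ_2 = x^2.
G =
  [2, 0, 2/3]
  [0, 2/3, 0]
  [2/3, 0, 2/5],
b = (8/3, 14/15, 8/15).
Solving gives a_0 = 2, a_1 = 7/5, a_2 = -2, so
  g(x) = -2*x^2 + 7*x/5 + 2.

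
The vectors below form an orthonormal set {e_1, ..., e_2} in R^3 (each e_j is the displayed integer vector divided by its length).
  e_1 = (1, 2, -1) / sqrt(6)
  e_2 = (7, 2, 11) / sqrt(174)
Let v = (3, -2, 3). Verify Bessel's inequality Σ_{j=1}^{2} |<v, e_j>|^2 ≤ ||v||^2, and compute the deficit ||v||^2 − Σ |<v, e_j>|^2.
Σ |<v, e_j>|^2 = 494/29; ||v||^2 = 22; deficit = 144/29

Write each e_j = u_j / sqrt(<u_j, u_j>) where u_j is the displayed integer vector. Then <v, e_j> = <v, u_j> / sqrt(<u_j, u_j>), so |<v, e_j>|^2 = <v, u_j>^2 / <u_j, u_j>.
Coefficients: <v, e_1> = -4/sqrt(6), <v, e_2> = 50/sqrt(174).
Square and sum: Σ |<v, e_j>|^2 = 494/29.
Compute ||v||^2 = v·v = 22.
Deficit = 22 − 494/29 = 144/29 ≥ 0, confirming Bessel's inequality. (The deficit equals ||v − Σ <v,e_j> e_j||^2, the squared distance from v to span{e_j}.)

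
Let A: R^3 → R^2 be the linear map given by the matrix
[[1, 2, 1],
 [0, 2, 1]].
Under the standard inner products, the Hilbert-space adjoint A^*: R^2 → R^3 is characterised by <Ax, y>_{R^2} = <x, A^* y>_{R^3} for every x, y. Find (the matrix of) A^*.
A^* = A^T =
[[1, 0],
 [2, 2],
 [1, 1]]

For real matrices with standard dot products, the defining identity <Ax, y> = <x, A^* y> gives (Ax)^T y = x^T (A^*) y, i.e. x^T A^T y = x^T (A^*) y. Since this holds for all x, y, we must have A^* = A^T. Therefore
A^* =
[[1, 0],
 [2, 2],
 [1, 1]].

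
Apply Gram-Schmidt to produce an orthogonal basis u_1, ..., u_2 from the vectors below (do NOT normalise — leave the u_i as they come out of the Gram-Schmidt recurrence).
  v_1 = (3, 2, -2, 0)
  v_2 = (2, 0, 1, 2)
Orthogonal basis:
  u_1 = (3, 2, -2, 0)
  u_2 = (22/17, -8/17, 25/17, 2)

Apply the Gram-Schmidt recurrence
  u_1 = v_1
  u_i = v_i − Σ_{j<i} ((v_i · u_j) / (u_j · u_j)) · u_j.

Step by step this gives:
  u_1 = (3, 2, -2, 0)
  u_2 = (22/17, -8/17, 25/17, 2)

Orthogonality check:
  u_2 · u_1 = 0 (should be 0)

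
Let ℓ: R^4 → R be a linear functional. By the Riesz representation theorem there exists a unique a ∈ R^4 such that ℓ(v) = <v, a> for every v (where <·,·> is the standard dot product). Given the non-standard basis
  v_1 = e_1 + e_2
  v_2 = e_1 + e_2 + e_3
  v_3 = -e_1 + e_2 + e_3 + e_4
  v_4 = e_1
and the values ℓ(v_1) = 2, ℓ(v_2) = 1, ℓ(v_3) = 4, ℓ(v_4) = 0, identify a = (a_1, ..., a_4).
a = (0, 2, -1, 3)

Write a = (a_1, ..., a_4) in the standard basis. For each basis vector v_i, ℓ(v_i) = <v_i, a> is a linear equation in the a_j's. Collect the n equations into a matrix system V a = ℓ, where row i of V is v_i (expressed in the standard basis). Since V is invertible (lower-triangular with 1s on the diagonal, up to permutation), solve by back-substitution:
  V =
[[1, 1, 0, 0],
 [1, 1, 1, 0],
 [-1, 1, 1, 1],
 [1, 0, 0, 0]]
  V a = (2, 1, 4, 0)
Solving gives a = (0, 2, -1, 3).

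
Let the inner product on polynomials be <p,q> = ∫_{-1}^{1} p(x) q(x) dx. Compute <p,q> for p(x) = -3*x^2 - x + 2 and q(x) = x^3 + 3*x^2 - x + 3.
<p,q> = 20/3

Expand the product: p(x)·q(x) = -3*x^5 - 10*x^4 + 2*x^3 - 2*x^2 - 5*x + 6.
∫_{-1}^{1} of each monomial x^k gives [2/(k+1) if k even, 0 if k odd]. Integrating term-by-term (or equivalently evaluating the antiderivative F(x) = -x^6/2 - 2*x^5 + x^4/2 - 2*x^3/3 - 5*x^2/2 + 6*x at the endpoints):
  F(1) − F(−1) = 5/6 − (-35/6) = 20/3.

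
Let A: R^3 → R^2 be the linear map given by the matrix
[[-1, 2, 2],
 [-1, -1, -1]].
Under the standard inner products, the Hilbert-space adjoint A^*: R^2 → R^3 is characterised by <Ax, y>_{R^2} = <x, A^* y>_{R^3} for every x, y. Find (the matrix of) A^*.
A^* = A^T =
[[-1, -1],
 [2, -1],
 [2, -1]]

For real matrices with standard dot products, the defining identity <Ax, y> = <x, A^* y> gives (Ax)^T y = x^T (A^*) y, i.e. x^T A^T y = x^T (A^*) y. Since this holds for all x, y, we must have A^* = A^T. Therefore
A^* =
[[-1, -1],
 [2, -1],
 [2, -1]].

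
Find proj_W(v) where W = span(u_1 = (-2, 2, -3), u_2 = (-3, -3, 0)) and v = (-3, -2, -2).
proj_W(v) = (-117/34, -53/34, -24/17)

Set up U = [u_1 | ... | u_2] ∈ R^(3×2). The projector onto W = col(U) is P = U (U^T U)^(-1) U^T.
Compute U^T U =
  [17, 0]
  [0, 18],
and U^T v = (8, 15).
Solve U^T U · c = U^T v for the coefficients: c = (8/17, 5/6). The projection is proj_W(v) = U c.
Check: (v - proj_W(v)) · u_1 = 0  (should be 0).
Check: (v - proj_W(v)) · u_2 = 0  (should be 0).
Result: proj_W(v) = (-117/34, -53/34, -24/17).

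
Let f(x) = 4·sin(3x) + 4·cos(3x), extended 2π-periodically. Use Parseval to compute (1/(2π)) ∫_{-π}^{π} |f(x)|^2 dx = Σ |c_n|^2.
Σ |c_n|^2 = 16

Expand |f|^2 and use orthogonality of {sin(nx), cos(mx)} on [-π, π]:
  ∫_{-π}^{π} sin(nx)^2 dx = π, ∫ cos(mx)^2 dx = π, and cross terms integrate to 0.
So ∫_{-π}^{π} f(x)^2 dx = 4^2 · π + 4^2 · π = (16 + 16)π.
Divide by 2π: (16 + 16)/2 = 16.
By Parseval, this equals Σ |c_n|^2.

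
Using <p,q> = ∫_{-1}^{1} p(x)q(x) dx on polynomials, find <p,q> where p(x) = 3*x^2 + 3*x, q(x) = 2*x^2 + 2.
<p,q> = 32/5

Expand the product: p(x)·q(x) = 6*x^4 + 6*x^3 + 6*x^2 + 6*x.
∫_{-1}^{1} of each monomial x^k gives [2/(k+1) if k even, 0 if k odd]. Integrating term-by-term (or equivalently evaluating the antiderivative F(x) = 6*x^5/5 + 3*x^4/2 + 2*x^3 + 3*x^2 at the endpoints):
  F(1) − F(−1) = 77/10 − (13/10) = 32/5.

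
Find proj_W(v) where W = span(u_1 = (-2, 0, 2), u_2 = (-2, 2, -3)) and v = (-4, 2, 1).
proj_W(v) = (-140/33, 46/33, 25/33)

Set up U = [u_1 | ... | u_2] ∈ R^(3×2). The projector onto W = col(U) is P = U (U^T U)^(-1) U^T.
Compute U^T U =
  [8, -2]
  [-2, 17],
and U^T v = (10, 9).
Solve U^T U · c = U^T v for the coefficients: c = (47/33, 23/33). The projection is proj_W(v) = U c.
Check: (v - proj_W(v)) · u_1 = 0  (should be 0).
Check: (v - proj_W(v)) · u_2 = 0  (should be 0).
Result: proj_W(v) = (-140/33, 46/33, 25/33).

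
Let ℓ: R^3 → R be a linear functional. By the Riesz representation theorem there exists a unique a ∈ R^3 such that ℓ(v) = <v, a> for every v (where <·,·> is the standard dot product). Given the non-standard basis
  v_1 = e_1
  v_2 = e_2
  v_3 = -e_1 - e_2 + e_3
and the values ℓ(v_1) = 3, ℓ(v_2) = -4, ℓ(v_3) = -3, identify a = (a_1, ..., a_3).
a = (3, -4, -4)

Write a = (a_1, ..., a_3) in the standard basis. For each basis vector v_i, ℓ(v_i) = <v_i, a> is a linear equation in the a_j's. Collect the n equations into a matrix system V a = ℓ, where row i of V is v_i (expressed in the standard basis). Since V is invertible (lower-triangular with 1s on the diagonal, up to permutation), solve by back-substitution:
  V =
[[1, 0, 0],
 [0, 1, 0],
 [-1, -1, 1]]
  V a = (3, -4, -3)
Solving gives a = (3, -4, -4).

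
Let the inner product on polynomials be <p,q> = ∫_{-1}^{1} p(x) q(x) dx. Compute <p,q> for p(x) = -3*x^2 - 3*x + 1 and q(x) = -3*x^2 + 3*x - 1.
<p,q> = -22/5

Expand the product: p(x)·q(x) = 9*x^4 - 9*x^2 + 6*x - 1.
∫_{-1}^{1} of each monomial x^k gives [2/(k+1) if k even, 0 if k odd]. Integrating term-by-term (or equivalently evaluating the antiderivative F(x) = 9*x^5/5 - 3*x^3 + 3*x^2 - x at the endpoints):
  F(1) − F(−1) = 4/5 − (26/5) = -22/5.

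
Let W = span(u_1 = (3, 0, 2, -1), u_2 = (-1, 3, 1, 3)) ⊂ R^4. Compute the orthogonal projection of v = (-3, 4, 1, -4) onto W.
proj_W(v) = (-2/3, 1/2, -1/6, 2/3)

Set up U = [u_1 | ... | u_2] ∈ R^(4×2). The projector onto W = col(U) is P = U (U^T U)^(-1) U^T.
Compute U^T U =
  [14, -4]
  [-4, 20],
and U^T v = (-3, 4).
Solve U^T U · c = U^T v for the coefficients: c = (-1/6, 1/6). The projection is proj_W(v) = U c.
Check: (v - proj_W(v)) · u_1 = 0  (should be 0).
Check: (v - proj_W(v)) · u_2 = 0  (should be 0).
Result: proj_W(v) = (-2/3, 1/2, -1/6, 2/3).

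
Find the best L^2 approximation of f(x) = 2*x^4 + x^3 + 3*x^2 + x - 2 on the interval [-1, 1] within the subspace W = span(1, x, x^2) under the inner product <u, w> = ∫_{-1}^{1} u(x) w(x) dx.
g(x) = 33*x^2/7 + 8*x/5 - 76/35

The best approximation g ∈ W is the orthogonal projection of f onto W. Writing g = a_0 + a_1 x + a_2 x^2, the coefficients solve the normal equations G · a = b where
  G_{ij} = <φ_i, φ_j> and b_i = <f, φ_i>, with φ_0 = 1, φ_1 = x, φ_2 = x^2.
G =
  [2, 0, 2/3]
  [0, 2/3, 0]
  [2/3, 0, 2/5],
b = (-6/5, 16/15, 46/105).
Solving gives a_0 = -76/35, a_1 = 8/5, a_2 = 33/7, so
  g(x) = 33*x^2/7 + 8*x/5 - 76/35.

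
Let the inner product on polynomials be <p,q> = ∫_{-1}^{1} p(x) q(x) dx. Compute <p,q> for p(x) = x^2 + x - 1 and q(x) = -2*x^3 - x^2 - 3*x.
<p,q> = -38/15

Expand the product: p(x)·q(x) = -2*x^5 - 3*x^4 - 2*x^3 - 2*x^2 + 3*x.
∫_{-1}^{1} of each monomial x^k gives [2/(k+1) if k even, 0 if k odd]. Integrating term-by-term (or equivalently evaluating the antiderivative F(x) = -x^6/3 - 3*x^5/5 - x^4/2 - 2*x^3/3 + 3*x^2/2 at the endpoints):
  F(1) − F(−1) = -3/5 − (29/15) = -38/15.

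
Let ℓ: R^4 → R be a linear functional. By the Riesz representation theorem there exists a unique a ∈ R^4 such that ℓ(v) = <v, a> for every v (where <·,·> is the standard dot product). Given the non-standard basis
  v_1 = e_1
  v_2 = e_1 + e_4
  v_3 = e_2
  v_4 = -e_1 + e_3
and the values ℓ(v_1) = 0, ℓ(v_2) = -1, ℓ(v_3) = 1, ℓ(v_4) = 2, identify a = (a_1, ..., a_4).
a = (0, 1, 2, -1)

Write a = (a_1, ..., a_4) in the standard basis. For each basis vector v_i, ℓ(v_i) = <v_i, a> is a linear equation in the a_j's. Collect the n equations into a matrix system V a = ℓ, where row i of V is v_i (expressed in the standard basis). Since V is invertible (lower-triangular with 1s on the diagonal, up to permutation), solve by back-substitution:
  V =
[[1, 0, 0, 0],
 [1, 0, 0, 1],
 [0, 1, 0, 0],
 [-1, 0, 1, 0]]
  V a = (0, -1, 1, 2)
Solving gives a = (0, 1, 2, -1).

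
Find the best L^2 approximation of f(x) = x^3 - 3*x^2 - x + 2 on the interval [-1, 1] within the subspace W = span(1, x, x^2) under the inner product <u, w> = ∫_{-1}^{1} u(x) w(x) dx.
g(x) = -3*x^2 - 2*x/5 + 2

The best approximation g ∈ W is the orthogonal projection of f onto W. Writing g = a_0 + a_1 x + a_2 x^2, the coefficients solve the normal equations G · a = b where
  G_{ij} = <φ_i, φ_j> and b_i = <f, φ_i>, with φ_0 = 1, φ_1 = x, φ_2 = x^2.
G =
  [2, 0, 2/3]
  [0, 2/3, 0]
  [2/3, 0, 2/5],
b = (2, -4/15, 2/15).
Solving gives a_0 = 2, a_1 = -2/5, a_2 = -3, so
  g(x) = -3*x^2 - 2*x/5 + 2.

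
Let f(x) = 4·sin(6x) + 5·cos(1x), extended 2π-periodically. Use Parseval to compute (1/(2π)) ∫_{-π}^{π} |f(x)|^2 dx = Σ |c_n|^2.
Σ |c_n|^2 = 41/2

Expand |f|^2 and use orthogonality of {sin(nx), cos(mx)} on [-π, π]:
  ∫_{-π}^{π} sin(nx)^2 dx = π, ∫ cos(mx)^2 dx = π, and cross terms integrate to 0.
So ∫_{-π}^{π} f(x)^2 dx = 4^2 · π + 5^2 · π = (16 + 25)π.
Divide by 2π: (16 + 25)/2 = 41/2.
By Parseval, this equals Σ |c_n|^2.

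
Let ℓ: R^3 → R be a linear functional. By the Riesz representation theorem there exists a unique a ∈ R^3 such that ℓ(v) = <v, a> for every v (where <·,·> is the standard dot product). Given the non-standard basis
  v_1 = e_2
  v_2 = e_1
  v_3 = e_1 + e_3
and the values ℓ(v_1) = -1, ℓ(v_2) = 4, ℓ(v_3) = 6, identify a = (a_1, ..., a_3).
a = (4, -1, 2)

Write a = (a_1, ..., a_3) in the standard basis. For each basis vector v_i, ℓ(v_i) = <v_i, a> is a linear equation in the a_j's. Collect the n equations into a matrix system V a = ℓ, where row i of V is v_i (expressed in the standard basis). Since V is invertible (lower-triangular with 1s on the diagonal, up to permutation), solve by back-substitution:
  V =
[[0, 1, 0],
 [1, 0, 0],
 [1, 0, 1]]
  V a = (-1, 4, 6)
Solving gives a = (4, -1, 2).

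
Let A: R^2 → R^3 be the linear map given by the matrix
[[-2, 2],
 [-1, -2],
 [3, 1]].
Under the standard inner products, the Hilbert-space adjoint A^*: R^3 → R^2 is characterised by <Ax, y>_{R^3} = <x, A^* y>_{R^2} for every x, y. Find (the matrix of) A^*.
A^* = A^T =
[[-2, -1, 3],
 [2, -2, 1]]

For real matrices with standard dot products, the defining identity <Ax, y> = <x, A^* y> gives (Ax)^T y = x^T (A^*) y, i.e. x^T A^T y = x^T (A^*) y. Since this holds for all x, y, we must have A^* = A^T. Therefore
A^* =
[[-2, -1, 3],
 [2, -2, 1]].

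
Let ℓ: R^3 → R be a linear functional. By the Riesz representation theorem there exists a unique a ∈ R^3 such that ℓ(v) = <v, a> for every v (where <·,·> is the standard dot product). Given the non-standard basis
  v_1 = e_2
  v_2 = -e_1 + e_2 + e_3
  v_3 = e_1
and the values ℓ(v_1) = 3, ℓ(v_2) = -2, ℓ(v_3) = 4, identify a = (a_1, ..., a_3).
a = (4, 3, -1)

Write a = (a_1, ..., a_3) in the standard basis. For each basis vector v_i, ℓ(v_i) = <v_i, a> is a linear equation in the a_j's. Collect the n equations into a matrix system V a = ℓ, where row i of V is v_i (expressed in the standard basis). Since V is invertible (lower-triangular with 1s on the diagonal, up to permutation), solve by back-substitution:
  V =
[[0, 1, 0],
 [-1, 1, 1],
 [1, 0, 0]]
  V a = (3, -2, 4)
Solving gives a = (4, 3, -1).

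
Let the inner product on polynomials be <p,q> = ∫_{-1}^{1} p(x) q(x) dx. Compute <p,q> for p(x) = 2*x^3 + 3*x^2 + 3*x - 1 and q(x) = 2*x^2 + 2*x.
<p,q> = 20/3

Expand the product: p(x)·q(x) = 4*x^5 + 10*x^4 + 12*x^3 + 4*x^2 - 2*x.
∫_{-1}^{1} of each monomial x^k gives [2/(k+1) if k even, 0 if k odd]. Integrating term-by-term (or equivalently evaluating the antiderivative F(x) = 2*x^6/3 + 2*x^5 + 3*x^4 + 4*x^3/3 - x^2 at the endpoints):
  F(1) − F(−1) = 6 − (-2/3) = 20/3.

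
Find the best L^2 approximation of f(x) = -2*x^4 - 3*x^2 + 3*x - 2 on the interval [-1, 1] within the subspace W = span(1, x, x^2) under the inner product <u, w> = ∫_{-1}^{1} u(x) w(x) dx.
g(x) = -33*x^2/7 + 3*x - 64/35

The best approximation g ∈ W is the orthogonal projection of f onto W. Writing g = a_0 + a_1 x + a_2 x^2, the coefficients solve the normal equations G · a = b where
  G_{ij} = <φ_i, φ_j> and b_i = <f, φ_i>, with φ_0 = 1, φ_1 = x, φ_2 = x^2.
G =
  [2, 0, 2/3]
  [0, 2/3, 0]
  [2/3, 0, 2/5],
b = (-34/5, 2, -326/105).
Solving gives a_0 = -64/35, a_1 = 3, a_2 = -33/7, so
  g(x) = -33*x^2/7 + 3*x - 64/35.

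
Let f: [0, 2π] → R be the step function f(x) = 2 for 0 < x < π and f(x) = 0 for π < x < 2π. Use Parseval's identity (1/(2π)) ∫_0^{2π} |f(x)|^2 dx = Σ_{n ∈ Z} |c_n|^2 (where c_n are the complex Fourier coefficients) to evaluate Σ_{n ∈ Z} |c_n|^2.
Σ |c_n|^2 = 2

Parseval equates the L^2 energy of f (normalised by 1/(2π)) with the ℓ^2 sum of its Fourier coefficients: (1/(2π)) ∫_0^{2π} |f|^2 = Σ |c_n|^2.
Compute the left side: (1/(2π)) [∫_0^π 2^2 dx + ∫_π^{2π} 0^2 dx] = (1/(2π)) · (4π + 0π) = (4 + 0)/2 = 2.
So Σ_{n ∈ Z} |c_n|^2 = 2.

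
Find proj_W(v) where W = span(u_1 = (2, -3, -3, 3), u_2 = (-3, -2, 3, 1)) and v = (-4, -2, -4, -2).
proj_W(v) = (-50/677, -484/677, -54/677, 398/677)

Set up U = [u_1 | ... | u_2] ∈ R^(4×2). The projector onto W = col(U) is P = U (U^T U)^(-1) U^T.
Compute U^T U =
  [31, -6]
  [-6, 23],
and U^T v = (4, 2).
Solve U^T U · c = U^T v for the coefficients: c = (104/677, 86/677). The projection is proj_W(v) = U c.
Check: (v - proj_W(v)) · u_1 = 0  (should be 0).
Check: (v - proj_W(v)) · u_2 = 0  (should be 0).
Result: proj_W(v) = (-50/677, -484/677, -54/677, 398/677).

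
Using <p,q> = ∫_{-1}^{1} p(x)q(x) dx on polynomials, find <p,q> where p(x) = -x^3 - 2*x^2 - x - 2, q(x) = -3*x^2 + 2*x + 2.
<p,q> = -32/5

Expand the product: p(x)·q(x) = 3*x^5 + 4*x^4 - 3*x^3 - 6*x - 4.
∫_{-1}^{1} of each monomial x^k gives [2/(k+1) if k even, 0 if k odd]. Integrating term-by-term (or equivalently evaluating the antiderivative F(x) = x^6/2 + 4*x^5/5 - 3*x^4/4 - 3*x^2 - 4*x at the endpoints):
  F(1) − F(−1) = -129/20 − (-1/20) = -32/5.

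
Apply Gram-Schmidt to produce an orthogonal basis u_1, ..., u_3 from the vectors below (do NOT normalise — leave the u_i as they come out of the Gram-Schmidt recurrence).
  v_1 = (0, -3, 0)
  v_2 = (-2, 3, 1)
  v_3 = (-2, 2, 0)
Orthogonal basis:
  u_1 = (0, -3, 0)
  u_2 = (-2, 0, 1)
  u_3 = (-2/5, 0, -4/5)

Apply the Gram-Schmidt recurrence
  u_1 = v_1
  u_i = v_i − Σ_{j<i} ((v_i · u_j) / (u_j · u_j)) · u_j.

Step by step this gives:
  u_1 = (0, -3, 0)
  u_2 = (-2, 0, 1)
  u_3 = (-2/5, 0, -4/5)

Orthogonality check:
  u_2 · u_1 = 0 (should be 0)
  u_3 · u_1 = 0 (should be 0)
  u_3 · u_2 = 0 (should be 0)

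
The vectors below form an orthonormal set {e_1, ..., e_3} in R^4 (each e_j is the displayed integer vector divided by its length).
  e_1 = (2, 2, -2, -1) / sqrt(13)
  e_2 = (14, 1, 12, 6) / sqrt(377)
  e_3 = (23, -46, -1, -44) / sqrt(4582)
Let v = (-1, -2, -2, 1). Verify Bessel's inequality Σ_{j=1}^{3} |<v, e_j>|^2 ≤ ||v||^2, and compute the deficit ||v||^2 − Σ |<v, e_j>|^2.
Σ |<v, e_j>|^2 = 619/158; ||v||^2 = 10; deficit = 961/158

Write each e_j = u_j / sqrt(<u_j, u_j>) where u_j is the displayed integer vector. Then <v, e_j> = <v, u_j> / sqrt(<u_j, u_j>), so |<v, e_j>|^2 = <v, u_j>^2 / <u_j, u_j>.
Coefficients: <v, e_1> = -3/sqrt(13), <v, e_2> = -34/sqrt(377), <v, e_3> = 27/sqrt(4582).
Square and sum: Σ |<v, e_j>|^2 = 619/158.
Compute ||v||^2 = v·v = 10.
Deficit = 10 − 619/158 = 961/158 ≥ 0, confirming Bessel's inequality. (The deficit equals ||v − Σ <v,e_j> e_j||^2, the squared distance from v to span{e_j}.)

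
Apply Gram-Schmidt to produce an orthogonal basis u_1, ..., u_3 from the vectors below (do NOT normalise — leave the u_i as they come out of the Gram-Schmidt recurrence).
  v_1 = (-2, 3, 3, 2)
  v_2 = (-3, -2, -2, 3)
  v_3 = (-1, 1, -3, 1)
Orthogonal basis:
  u_1 = (-2, 3, 3, 2)
  u_2 = (-3, -2, -2, 3)
  u_3 = (0, 2, -2, 0)

Apply the Gram-Schmidt recurrence
  u_1 = v_1
  u_i = v_i − Σ_{j<i} ((v_i · u_j) / (u_j · u_j)) · u_j.

Step by step this gives:
  u_1 = (-2, 3, 3, 2)
  u_2 = (-3, -2, -2, 3)
  u_3 = (0, 2, -2, 0)

Orthogonality check:
  u_2 · u_1 = 0 (should be 0)
  u_3 · u_1 = 0 (should be 0)
  u_3 · u_2 = 0 (should be 0)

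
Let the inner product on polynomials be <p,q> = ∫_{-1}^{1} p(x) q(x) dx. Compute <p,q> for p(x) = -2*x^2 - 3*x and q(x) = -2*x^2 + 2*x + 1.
<p,q> = -56/15

Expand the product: p(x)·q(x) = 4*x^4 + 2*x^3 - 8*x^2 - 3*x.
∫_{-1}^{1} of each monomial x^k gives [2/(k+1) if k even, 0 if k odd]. Integrating term-by-term (or equivalently evaluating the antiderivative F(x) = 4*x^5/5 + x^4/2 - 8*x^3/3 - 3*x^2/2 at the endpoints):
  F(1) − F(−1) = -43/15 − (13/15) = -56/15.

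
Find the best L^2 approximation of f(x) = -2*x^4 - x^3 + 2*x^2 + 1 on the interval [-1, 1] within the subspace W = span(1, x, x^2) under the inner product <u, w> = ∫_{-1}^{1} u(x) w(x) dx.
g(x) = 2*x^2/7 - 3*x/5 + 41/35

The best approximation g ∈ W is the orthogonal projection of f onto W. Writing g = a_0 + a_1 x + a_2 x^2, the coefficients solve the normal equations G · a = b where
  G_{ij} = <φ_i, φ_j> and b_i = <f, φ_i>, with φ_0 = 1, φ_1 = x, φ_2 = x^2.
G =
  [2, 0, 2/3]
  [0, 2/3, 0]
  [2/3, 0, 2/5],
b = (38/15, -2/5, 94/105).
Solving gives a_0 = 41/35, a_1 = -3/5, a_2 = 2/7, so
  g(x) = 2*x^2/7 - 3*x/5 + 41/35.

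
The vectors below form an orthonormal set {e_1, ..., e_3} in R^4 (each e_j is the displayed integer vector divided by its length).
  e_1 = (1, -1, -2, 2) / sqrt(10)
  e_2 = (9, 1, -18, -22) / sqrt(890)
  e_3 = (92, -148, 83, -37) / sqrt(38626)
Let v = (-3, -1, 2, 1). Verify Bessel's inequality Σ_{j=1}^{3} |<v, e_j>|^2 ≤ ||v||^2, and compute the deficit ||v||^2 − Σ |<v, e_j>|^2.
Σ |<v, e_j>|^2 = 4301/434; ||v||^2 = 15; deficit = 2209/434

Write each e_j = u_j / sqrt(<u_j, u_j>) where u_j is the displayed integer vector. Then <v, e_j> = <v, u_j> / sqrt(<u_j, u_j>), so |<v, e_j>|^2 = <v, u_j>^2 / <u_j, u_j>.
Coefficients: <v, e_1> = -4/sqrt(10), <v, e_2> = -86/sqrt(890), <v, e_3> = 1/sqrt(38626).
Square and sum: Σ |<v, e_j>|^2 = 4301/434.
Compute ||v||^2 = v·v = 15.
Deficit = 15 − 4301/434 = 2209/434 ≥ 0, confirming Bessel's inequality. (The deficit equals ||v − Σ <v,e_j> e_j||^2, the squared distance from v to span{e_j}.)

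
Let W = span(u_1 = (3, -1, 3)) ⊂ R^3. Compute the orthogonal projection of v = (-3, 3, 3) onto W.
proj_W(v) = (-9/19, 3/19, -9/19)

Set up U = [u_1 | ... | u_1] ∈ R^(3×1). The projector onto W = col(U) is P = U (U^T U)^(-1) U^T.
Compute U^T U =
  [19],
and U^T v = (-3).
Solve U^T U · c = U^T v for the coefficients: c = (-3/19). The projection is proj_W(v) = U c.
Check: (v - proj_W(v)) · u_1 = 0  (should be 0).
Result: proj_W(v) = (-9/19, 3/19, -9/19).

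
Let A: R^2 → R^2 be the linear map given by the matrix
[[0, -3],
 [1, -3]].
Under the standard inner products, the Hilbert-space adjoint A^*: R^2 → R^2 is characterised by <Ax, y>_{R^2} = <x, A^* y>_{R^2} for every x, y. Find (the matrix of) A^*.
A^* = A^T =
[[0, 1],
 [-3, -3]]

For real matrices with standard dot products, the defining identity <Ax, y> = <x, A^* y> gives (Ax)^T y = x^T (A^*) y, i.e. x^T A^T y = x^T (A^*) y. Since this holds for all x, y, we must have A^* = A^T. Therefore
A^* =
[[0, 1],
 [-3, -3]].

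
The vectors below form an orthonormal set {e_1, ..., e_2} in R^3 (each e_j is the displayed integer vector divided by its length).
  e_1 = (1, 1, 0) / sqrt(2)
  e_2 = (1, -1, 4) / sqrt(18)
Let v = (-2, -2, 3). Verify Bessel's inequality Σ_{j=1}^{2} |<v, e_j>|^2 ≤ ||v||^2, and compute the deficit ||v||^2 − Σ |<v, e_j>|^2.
Σ |<v, e_j>|^2 = 16; ||v||^2 = 17; deficit = 1

Write each e_j = u_j / sqrt(<u_j, u_j>) where u_j is the displayed integer vector. Then <v, e_j> = <v, u_j> / sqrt(<u_j, u_j>), so |<v, e_j>|^2 = <v, u_j>^2 / <u_j, u_j>.
Coefficients: <v, e_1> = -4/sqrt(2), <v, e_2> = 12/sqrt(18).
Square and sum: Σ |<v, e_j>|^2 = 16.
Compute ||v||^2 = v·v = 17.
Deficit = 17 − 16 = 1 ≥ 0, confirming Bessel's inequality. (The deficit equals ||v − Σ <v,e_j> e_j||^2, the squared distance from v to span{e_j}.)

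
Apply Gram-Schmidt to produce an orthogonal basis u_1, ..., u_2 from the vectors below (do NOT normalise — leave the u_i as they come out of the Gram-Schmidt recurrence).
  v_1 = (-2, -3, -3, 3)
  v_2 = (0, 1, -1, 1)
Orthogonal basis:
  u_1 = (-2, -3, -3, 3)
  u_2 = (6/31, 40/31, -22/31, 22/31)

Apply the Gram-Schmidt recurrence
  u_1 = v_1
  u_i = v_i − Σ_{j<i} ((v_i · u_j) / (u_j · u_j)) · u_j.

Step by step this gives:
  u_1 = (-2, -3, -3, 3)
  u_2 = (6/31, 40/31, -22/31, 22/31)

Orthogonality check:
  u_2 · u_1 = 0 (should be 0)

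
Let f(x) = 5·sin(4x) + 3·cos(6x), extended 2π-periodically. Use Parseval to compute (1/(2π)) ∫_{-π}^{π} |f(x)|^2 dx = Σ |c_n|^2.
Σ |c_n|^2 = 17

Expand |f|^2 and use orthogonality of {sin(nx), cos(mx)} on [-π, π]:
  ∫_{-π}^{π} sin(nx)^2 dx = π, ∫ cos(mx)^2 dx = π, and cross terms integrate to 0.
So ∫_{-π}^{π} f(x)^2 dx = 5^2 · π + 3^2 · π = (25 + 9)π.
Divide by 2π: (25 + 9)/2 = 17.
By Parseval, this equals Σ |c_n|^2.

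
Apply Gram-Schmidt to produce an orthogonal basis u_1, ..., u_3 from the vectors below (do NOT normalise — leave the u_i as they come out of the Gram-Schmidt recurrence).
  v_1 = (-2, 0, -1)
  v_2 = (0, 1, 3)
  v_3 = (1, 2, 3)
Orthogonal basis:
  u_1 = (-2, 0, -1)
  u_2 = (-6/5, 1, 12/5)
  u_3 = (7/41, 42/41, -14/41)

Apply the Gram-Schmidt recurrence
  u_1 = v_1
  u_i = v_i − Σ_{j<i} ((v_i · u_j) / (u_j · u_j)) · u_j.

Step by step this gives:
  u_1 = (-2, 0, -1)
  u_2 = (-6/5, 1, 12/5)
  u_3 = (7/41, 42/41, -14/41)

Orthogonality check:
  u_2 · u_1 = 0 (should be 0)
  u_3 · u_1 = 0 (should be 0)
  u_3 · u_2 = 0 (should be 0)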